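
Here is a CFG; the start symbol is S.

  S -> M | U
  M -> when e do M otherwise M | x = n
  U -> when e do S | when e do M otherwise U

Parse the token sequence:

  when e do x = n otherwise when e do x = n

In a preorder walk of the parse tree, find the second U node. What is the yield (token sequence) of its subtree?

[S [U when e do [M x = n] otherwise [U when e do [S [M x = n]]]]]

when e do x = n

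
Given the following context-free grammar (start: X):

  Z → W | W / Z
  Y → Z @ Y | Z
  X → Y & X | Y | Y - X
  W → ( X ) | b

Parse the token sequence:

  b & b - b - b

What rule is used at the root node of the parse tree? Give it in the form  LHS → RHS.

[X [Y [Z [W b]]] & [X [Y [Z [W b]]] - [X [Y [Z [W b]]] - [X [Y [Z [W b]]]]]]]

X → Y & X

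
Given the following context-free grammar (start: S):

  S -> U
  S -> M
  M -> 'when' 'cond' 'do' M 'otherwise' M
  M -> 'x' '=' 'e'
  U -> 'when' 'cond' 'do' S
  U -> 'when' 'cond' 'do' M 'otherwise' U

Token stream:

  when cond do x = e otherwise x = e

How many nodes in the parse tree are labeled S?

1

[S [M when cond do [M x = e] otherwise [M x = e]]]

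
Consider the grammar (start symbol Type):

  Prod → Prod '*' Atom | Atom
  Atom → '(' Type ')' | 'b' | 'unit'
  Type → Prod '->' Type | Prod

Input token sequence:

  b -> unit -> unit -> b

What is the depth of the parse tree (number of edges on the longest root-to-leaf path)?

[Type [Prod [Atom b]] -> [Type [Prod [Atom unit]] -> [Type [Prod [Atom unit]] -> [Type [Prod [Atom b]]]]]]

6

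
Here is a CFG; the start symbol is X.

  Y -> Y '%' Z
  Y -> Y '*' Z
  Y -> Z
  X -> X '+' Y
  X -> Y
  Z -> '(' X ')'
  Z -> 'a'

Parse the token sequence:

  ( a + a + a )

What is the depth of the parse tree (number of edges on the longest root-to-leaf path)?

[X [Y [Z ( [X [X [X [Y [Z a]]] + [Y [Z a]]] + [Y [Z a]]] )]]]

8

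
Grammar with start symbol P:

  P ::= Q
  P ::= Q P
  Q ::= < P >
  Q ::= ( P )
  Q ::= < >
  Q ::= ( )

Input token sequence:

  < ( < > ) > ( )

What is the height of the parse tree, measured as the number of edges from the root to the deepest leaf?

[P [Q < [P [Q ( [P [Q < >]] )]] >] [P [Q ( )]]]

6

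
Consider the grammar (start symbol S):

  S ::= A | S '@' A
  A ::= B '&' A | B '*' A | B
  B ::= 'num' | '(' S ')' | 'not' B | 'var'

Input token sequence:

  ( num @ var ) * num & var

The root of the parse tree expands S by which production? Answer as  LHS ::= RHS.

[S [A [B ( [S [S [A [B num]]] @ [A [B var]]] )] * [A [B num] & [A [B var]]]]]

S ::= A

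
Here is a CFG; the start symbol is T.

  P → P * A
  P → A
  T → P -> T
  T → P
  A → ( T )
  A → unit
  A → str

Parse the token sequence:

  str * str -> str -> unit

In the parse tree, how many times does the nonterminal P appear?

[T [P [P [A str]] * [A str]] -> [T [P [A str]] -> [T [P [A unit]]]]]

4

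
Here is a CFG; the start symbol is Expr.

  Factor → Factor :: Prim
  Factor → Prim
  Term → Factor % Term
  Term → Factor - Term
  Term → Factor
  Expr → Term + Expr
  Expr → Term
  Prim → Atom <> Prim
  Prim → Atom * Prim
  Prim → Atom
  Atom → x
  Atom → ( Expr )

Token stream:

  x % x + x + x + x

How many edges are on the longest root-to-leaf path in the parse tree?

8

[Expr [Term [Factor [Prim [Atom x]]] % [Term [Factor [Prim [Atom x]]]]] + [Expr [Term [Factor [Prim [Atom x]]]] + [Expr [Term [Factor [Prim [Atom x]]]] + [Expr [Term [Factor [Prim [Atom x]]]]]]]]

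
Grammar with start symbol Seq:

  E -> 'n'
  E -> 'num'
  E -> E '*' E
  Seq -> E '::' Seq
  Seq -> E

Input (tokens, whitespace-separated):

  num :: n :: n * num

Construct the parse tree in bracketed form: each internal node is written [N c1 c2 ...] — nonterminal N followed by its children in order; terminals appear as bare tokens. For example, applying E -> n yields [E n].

Seq
E :: Seq
num :: Seq
num :: E :: Seq
num :: n :: Seq
num :: n :: E
num :: n :: E * E
num :: n :: n * E
num :: n :: n * num

[Seq [E num] :: [Seq [E n] :: [Seq [E [E n] * [E num]]]]]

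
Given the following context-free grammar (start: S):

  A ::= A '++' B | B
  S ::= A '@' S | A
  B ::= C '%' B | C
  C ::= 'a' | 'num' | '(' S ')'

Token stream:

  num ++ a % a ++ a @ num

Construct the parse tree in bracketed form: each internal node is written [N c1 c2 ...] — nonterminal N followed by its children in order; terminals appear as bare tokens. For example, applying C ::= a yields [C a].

S
A @ S
A ++ B @ S
A ++ B ++ B @ S
B ++ B ++ B @ S
C ++ B ++ B @ S
num ++ B ++ B @ S
num ++ C % B ++ B @ S
num ++ a % B ++ B @ S
num ++ a % C ++ B @ S
num ++ a % a ++ B @ S
num ++ a % a ++ C @ S
num ++ a % a ++ a @ S
num ++ a % a ++ a @ A
num ++ a % a ++ a @ B
num ++ a % a ++ a @ C
num ++ a % a ++ a @ num

[S [A [A [A [B [C num]]] ++ [B [C a] % [B [C a]]]] ++ [B [C a]]] @ [S [A [B [C num]]]]]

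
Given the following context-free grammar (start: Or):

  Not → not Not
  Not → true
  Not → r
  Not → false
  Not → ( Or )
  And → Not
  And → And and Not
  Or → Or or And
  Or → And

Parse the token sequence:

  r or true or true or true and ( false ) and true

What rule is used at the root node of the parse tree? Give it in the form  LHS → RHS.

Or → Or or And

[Or [Or [Or [Or [And [Not r]]] or [And [Not true]]] or [And [Not true]]] or [And [And [And [Not true]] and [Not ( [Or [And [Not false]]] )]] and [Not true]]]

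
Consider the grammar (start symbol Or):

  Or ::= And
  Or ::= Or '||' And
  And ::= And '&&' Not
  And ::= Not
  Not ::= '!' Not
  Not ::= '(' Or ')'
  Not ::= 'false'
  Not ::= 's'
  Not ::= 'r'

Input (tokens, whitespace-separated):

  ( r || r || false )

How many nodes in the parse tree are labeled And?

4

[Or [And [Not ( [Or [Or [Or [And [Not r]]] || [And [Not r]]] || [And [Not false]]] )]]]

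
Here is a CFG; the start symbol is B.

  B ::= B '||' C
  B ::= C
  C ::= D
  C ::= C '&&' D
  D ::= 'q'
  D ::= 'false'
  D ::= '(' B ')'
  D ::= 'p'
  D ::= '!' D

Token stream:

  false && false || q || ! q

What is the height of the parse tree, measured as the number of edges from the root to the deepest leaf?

6

[B [B [B [C [C [D false]] && [D false]]] || [C [D q]]] || [C [D ! [D q]]]]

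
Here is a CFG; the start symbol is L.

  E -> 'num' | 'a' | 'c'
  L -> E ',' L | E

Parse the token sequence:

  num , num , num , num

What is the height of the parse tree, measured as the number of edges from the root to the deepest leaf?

[L [E num] , [L [E num] , [L [E num] , [L [E num]]]]]

5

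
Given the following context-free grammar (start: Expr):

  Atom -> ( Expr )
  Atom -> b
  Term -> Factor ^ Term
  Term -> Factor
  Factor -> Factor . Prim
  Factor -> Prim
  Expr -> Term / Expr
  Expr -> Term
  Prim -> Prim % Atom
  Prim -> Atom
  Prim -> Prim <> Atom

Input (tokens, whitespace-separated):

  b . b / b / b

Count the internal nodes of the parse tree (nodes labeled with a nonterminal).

18

[Expr [Term [Factor [Factor [Prim [Atom b]]] . [Prim [Atom b]]]] / [Expr [Term [Factor [Prim [Atom b]]]] / [Expr [Term [Factor [Prim [Atom b]]]]]]]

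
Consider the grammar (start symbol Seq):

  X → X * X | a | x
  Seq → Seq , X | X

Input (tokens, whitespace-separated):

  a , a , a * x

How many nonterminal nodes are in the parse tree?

[Seq [Seq [Seq [X a]] , [X a]] , [X [X a] * [X x]]]

8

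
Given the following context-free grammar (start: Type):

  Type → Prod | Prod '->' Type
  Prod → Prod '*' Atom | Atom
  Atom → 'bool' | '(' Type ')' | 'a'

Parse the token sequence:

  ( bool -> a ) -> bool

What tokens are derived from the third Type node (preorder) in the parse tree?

a

[Type [Prod [Atom ( [Type [Prod [Atom bool]] -> [Type [Prod [Atom a]]]] )]] -> [Type [Prod [Atom bool]]]]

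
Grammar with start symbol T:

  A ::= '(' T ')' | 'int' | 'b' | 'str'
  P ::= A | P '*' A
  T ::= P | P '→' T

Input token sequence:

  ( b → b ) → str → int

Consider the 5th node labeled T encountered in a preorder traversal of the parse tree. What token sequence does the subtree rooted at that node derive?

[T [P [A ( [T [P [A b]] → [T [P [A b]]]] )]] → [T [P [A str]] → [T [P [A int]]]]]

int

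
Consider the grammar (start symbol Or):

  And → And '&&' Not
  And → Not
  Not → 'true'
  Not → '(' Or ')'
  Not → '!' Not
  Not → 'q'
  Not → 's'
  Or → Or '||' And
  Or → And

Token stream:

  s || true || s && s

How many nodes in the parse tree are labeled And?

[Or [Or [Or [And [Not s]]] || [And [Not true]]] || [And [And [Not s]] && [Not s]]]

4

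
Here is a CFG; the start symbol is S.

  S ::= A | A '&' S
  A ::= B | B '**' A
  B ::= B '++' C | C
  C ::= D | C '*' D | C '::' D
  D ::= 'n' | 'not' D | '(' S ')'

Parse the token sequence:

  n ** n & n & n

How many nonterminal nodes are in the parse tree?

[S [A [B [C [D n]]] ** [A [B [C [D n]]]]] & [S [A [B [C [D n]]]] & [S [A [B [C [D n]]]]]]]

19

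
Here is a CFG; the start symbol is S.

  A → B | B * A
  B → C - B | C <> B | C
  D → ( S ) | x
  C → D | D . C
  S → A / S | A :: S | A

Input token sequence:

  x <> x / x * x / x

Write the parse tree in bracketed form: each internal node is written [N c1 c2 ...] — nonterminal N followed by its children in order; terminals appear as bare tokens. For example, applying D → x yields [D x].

[S [A [B [C [D x]] <> [B [C [D x]]]]] / [S [A [B [C [D x]]] * [A [B [C [D x]]]]] / [S [A [B [C [D x]]]]]]]

S
A / S
B / S
C <> B / S
D <> B / S
x <> B / S
x <> C / S
x <> D / S
x <> x / S
x <> x / A / S
x <> x / B * A / S
x <> x / C * A / S
x <> x / D * A / S
x <> x / x * A / S
x <> x / x * B / S
x <> x / x * C / S
x <> x / x * D / S
x <> x / x * x / S
x <> x / x * x / A
x <> x / x * x / B
x <> x / x * x / C
x <> x / x * x / D
x <> x / x * x / x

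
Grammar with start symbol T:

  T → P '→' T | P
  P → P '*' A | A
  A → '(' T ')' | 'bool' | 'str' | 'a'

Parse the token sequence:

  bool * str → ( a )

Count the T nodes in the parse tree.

3

[T [P [P [A bool]] * [A str]] → [T [P [A ( [T [P [A a]]] )]]]]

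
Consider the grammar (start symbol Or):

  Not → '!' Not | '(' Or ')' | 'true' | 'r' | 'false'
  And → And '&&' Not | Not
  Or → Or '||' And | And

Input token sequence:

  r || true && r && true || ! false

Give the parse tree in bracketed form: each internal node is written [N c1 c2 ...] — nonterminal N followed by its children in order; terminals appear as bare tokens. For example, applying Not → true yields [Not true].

Or
Or || And
Or || And || And
And || And || And
Not || And || And
r || And || And
r || And && Not || And
r || And && Not && Not || And
r || Not && Not && Not || And
r || true && Not && Not || And
r || true && r && Not || And
r || true && r && true || And
r || true && r && true || Not
r || true && r && true || ! Not
r || true && r && true || ! false

[Or [Or [Or [And [Not r]]] || [And [And [And [Not true]] && [Not r]] && [Not true]]] || [And [Not ! [Not false]]]]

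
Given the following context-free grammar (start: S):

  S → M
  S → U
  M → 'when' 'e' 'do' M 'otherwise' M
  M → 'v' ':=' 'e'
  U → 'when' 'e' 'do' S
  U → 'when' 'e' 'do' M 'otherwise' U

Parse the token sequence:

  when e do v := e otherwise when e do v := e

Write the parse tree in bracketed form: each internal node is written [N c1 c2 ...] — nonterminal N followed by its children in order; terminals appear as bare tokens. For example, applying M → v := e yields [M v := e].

[S [U when e do [M v := e] otherwise [U when e do [S [M v := e]]]]]

S
U
when e do M otherwise U
when e do v := e otherwise U
when e do v := e otherwise when e do S
when e do v := e otherwise when e do M
when e do v := e otherwise when e do v := e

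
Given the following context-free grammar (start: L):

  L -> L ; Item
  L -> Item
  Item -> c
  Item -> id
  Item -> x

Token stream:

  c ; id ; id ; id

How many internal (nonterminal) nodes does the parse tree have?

[L [L [L [L [Item c]] ; [Item id]] ; [Item id]] ; [Item id]]

8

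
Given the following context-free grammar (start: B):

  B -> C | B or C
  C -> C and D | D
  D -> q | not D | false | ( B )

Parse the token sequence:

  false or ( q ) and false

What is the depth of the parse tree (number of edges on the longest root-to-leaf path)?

[B [B [C [D false]]] or [C [C [D ( [B [C [D q]]] )]] and [D false]]]

7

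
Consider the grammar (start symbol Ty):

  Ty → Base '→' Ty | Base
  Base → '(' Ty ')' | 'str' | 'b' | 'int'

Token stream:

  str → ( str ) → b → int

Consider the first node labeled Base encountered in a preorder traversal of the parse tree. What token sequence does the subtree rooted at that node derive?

[Ty [Base str] → [Ty [Base ( [Ty [Base str]] )] → [Ty [Base b] → [Ty [Base int]]]]]

str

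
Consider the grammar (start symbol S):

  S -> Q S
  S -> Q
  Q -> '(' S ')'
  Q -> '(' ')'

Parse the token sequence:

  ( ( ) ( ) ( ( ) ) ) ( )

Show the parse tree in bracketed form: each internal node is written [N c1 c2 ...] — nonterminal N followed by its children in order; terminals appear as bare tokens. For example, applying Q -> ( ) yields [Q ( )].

S
Q S
( S ) S
( Q S ) S
( ( ) S ) S
( ( ) Q S ) S
( ( ) ( ) S ) S
( ( ) ( ) Q ) S
( ( ) ( ) ( S ) ) S
( ( ) ( ) ( Q ) ) S
( ( ) ( ) ( ( ) ) ) S
( ( ) ( ) ( ( ) ) ) Q
( ( ) ( ) ( ( ) ) ) ( )

[S [Q ( [S [Q ( )] [S [Q ( )] [S [Q ( [S [Q ( )]] )]]]] )] [S [Q ( )]]]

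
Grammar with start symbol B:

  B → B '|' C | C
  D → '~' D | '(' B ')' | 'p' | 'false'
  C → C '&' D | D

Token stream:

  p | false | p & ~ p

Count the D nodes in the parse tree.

[B [B [B [C [D p]]] | [C [D false]]] | [C [C [D p]] & [D ~ [D p]]]]

5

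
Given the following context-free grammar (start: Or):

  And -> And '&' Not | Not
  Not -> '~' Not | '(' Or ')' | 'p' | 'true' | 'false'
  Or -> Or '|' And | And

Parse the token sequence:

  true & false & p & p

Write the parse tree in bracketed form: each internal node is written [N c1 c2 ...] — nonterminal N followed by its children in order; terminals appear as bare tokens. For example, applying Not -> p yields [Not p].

[Or [And [And [And [And [Not true]] & [Not false]] & [Not p]] & [Not p]]]

Or
And
And & Not
And & Not & Not
And & Not & Not & Not
Not & Not & Not & Not
true & Not & Not & Not
true & false & Not & Not
true & false & p & Not
true & false & p & p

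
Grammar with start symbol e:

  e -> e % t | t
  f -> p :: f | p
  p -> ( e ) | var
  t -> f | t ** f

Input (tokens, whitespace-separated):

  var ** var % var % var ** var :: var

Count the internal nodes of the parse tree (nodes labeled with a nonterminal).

[e [e [e [t [t [f [p var]]] ** [f [p var]]]] % [t [f [p var]]]] % [t [t [f [p var]]] ** [f [p var] :: [f [p var]]]]]

20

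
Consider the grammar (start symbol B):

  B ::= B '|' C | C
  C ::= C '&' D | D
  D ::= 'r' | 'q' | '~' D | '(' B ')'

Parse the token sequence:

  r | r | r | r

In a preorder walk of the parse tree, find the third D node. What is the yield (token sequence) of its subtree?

r

[B [B [B [B [C [D r]]] | [C [D r]]] | [C [D r]]] | [C [D r]]]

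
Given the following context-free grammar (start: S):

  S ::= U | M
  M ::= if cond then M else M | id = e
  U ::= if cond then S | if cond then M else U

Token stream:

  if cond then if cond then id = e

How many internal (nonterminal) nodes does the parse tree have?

6

[S [U if cond then [S [U if cond then [S [M id = e]]]]]]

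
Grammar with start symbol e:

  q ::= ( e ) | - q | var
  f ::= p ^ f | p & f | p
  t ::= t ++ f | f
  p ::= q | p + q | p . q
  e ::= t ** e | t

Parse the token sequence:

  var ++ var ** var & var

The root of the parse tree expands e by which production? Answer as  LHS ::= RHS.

e ::= t ** e

[e [t [t [f [p [q var]]]] ++ [f [p [q var]]]] ** [e [t [f [p [q var]] & [f [p [q var]]]]]]]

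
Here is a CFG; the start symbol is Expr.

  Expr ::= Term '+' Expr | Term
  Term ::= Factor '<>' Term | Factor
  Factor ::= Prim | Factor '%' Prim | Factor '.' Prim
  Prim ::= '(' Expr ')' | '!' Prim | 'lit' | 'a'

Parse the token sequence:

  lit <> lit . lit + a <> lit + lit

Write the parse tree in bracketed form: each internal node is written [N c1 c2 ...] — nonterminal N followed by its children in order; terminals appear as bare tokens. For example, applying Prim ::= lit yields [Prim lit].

[Expr [Term [Factor [Prim lit]] <> [Term [Factor [Factor [Prim lit]] . [Prim lit]]]] + [Expr [Term [Factor [Prim a]] <> [Term [Factor [Prim lit]]]] + [Expr [Term [Factor [Prim lit]]]]]]

Expr
Term + Expr
Factor <> Term + Expr
Prim <> Term + Expr
lit <> Term + Expr
lit <> Factor + Expr
lit <> Factor . Prim + Expr
lit <> Prim . Prim + Expr
lit <> lit . Prim + Expr
lit <> lit . lit + Expr
lit <> lit . lit + Term + Expr
lit <> lit . lit + Factor <> Term + Expr
lit <> lit . lit + Prim <> Term + Expr
lit <> lit . lit + a <> Term + Expr
lit <> lit . lit + a <> Factor + Expr
lit <> lit . lit + a <> Prim + Expr
lit <> lit . lit + a <> lit + Expr
lit <> lit . lit + a <> lit + Term
lit <> lit . lit + a <> lit + Factor
lit <> lit . lit + a <> lit + Prim
lit <> lit . lit + a <> lit + lit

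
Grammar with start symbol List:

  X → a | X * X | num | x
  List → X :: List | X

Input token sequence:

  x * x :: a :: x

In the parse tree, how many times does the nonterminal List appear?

3

[List [X [X x] * [X x]] :: [List [X a] :: [List [X x]]]]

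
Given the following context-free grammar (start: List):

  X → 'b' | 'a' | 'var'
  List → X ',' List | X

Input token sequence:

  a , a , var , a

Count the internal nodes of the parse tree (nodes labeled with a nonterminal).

8

[List [X a] , [List [X a] , [List [X var] , [List [X a]]]]]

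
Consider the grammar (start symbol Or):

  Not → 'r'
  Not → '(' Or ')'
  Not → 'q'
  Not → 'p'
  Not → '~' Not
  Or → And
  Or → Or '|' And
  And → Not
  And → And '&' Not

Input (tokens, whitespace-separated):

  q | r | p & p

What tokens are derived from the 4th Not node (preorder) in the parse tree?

[Or [Or [Or [And [Not q]]] | [And [Not r]]] | [And [And [Not p]] & [Not p]]]

p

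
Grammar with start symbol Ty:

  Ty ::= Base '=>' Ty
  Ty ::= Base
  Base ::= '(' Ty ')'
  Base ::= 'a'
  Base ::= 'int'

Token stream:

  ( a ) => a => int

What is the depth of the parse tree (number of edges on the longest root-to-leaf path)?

4

[Ty [Base ( [Ty [Base a]] )] => [Ty [Base a] => [Ty [Base int]]]]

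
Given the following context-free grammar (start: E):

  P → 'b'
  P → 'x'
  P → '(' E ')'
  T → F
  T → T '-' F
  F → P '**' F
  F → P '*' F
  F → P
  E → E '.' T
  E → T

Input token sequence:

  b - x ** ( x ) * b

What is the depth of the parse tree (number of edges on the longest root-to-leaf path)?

9

[E [T [T [F [P b]]] - [F [P x] ** [F [P ( [E [T [F [P x]]]] )] * [F [P b]]]]]]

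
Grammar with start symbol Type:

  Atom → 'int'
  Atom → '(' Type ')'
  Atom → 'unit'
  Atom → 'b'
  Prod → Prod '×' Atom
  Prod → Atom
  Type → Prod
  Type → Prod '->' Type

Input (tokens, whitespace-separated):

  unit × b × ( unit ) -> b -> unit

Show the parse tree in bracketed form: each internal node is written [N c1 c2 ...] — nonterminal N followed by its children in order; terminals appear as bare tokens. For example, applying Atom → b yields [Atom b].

[Type [Prod [Prod [Prod [Atom unit]] × [Atom b]] × [Atom ( [Type [Prod [Atom unit]]] )]] -> [Type [Prod [Atom b]] -> [Type [Prod [Atom unit]]]]]

Type
Prod -> Type
Prod × Atom -> Type
Prod × Atom × Atom -> Type
Atom × Atom × Atom -> Type
unit × Atom × Atom -> Type
unit × b × Atom -> Type
unit × b × ( Type ) -> Type
unit × b × ( Prod ) -> Type
unit × b × ( Atom ) -> Type
unit × b × ( unit ) -> Type
unit × b × ( unit ) -> Prod -> Type
unit × b × ( unit ) -> Atom -> Type
unit × b × ( unit ) -> b -> Type
unit × b × ( unit ) -> b -> Prod
unit × b × ( unit ) -> b -> Atom
unit × b × ( unit ) -> b -> unit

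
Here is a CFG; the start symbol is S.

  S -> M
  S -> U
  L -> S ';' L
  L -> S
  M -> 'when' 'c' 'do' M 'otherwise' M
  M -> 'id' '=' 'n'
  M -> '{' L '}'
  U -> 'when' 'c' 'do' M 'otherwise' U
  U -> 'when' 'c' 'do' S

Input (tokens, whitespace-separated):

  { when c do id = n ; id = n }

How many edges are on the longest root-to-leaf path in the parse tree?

7

[S [M { [L [S [U when c do [S [M id = n]]]] ; [L [S [M id = n]]]] }]]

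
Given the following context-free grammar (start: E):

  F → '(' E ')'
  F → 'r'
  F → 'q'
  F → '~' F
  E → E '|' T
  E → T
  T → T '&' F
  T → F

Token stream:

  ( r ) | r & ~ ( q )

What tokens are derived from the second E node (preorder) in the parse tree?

[E [E [T [F ( [E [T [F r]]] )]]] | [T [T [F r]] & [F ~ [F ( [E [T [F q]]] )]]]]

( r )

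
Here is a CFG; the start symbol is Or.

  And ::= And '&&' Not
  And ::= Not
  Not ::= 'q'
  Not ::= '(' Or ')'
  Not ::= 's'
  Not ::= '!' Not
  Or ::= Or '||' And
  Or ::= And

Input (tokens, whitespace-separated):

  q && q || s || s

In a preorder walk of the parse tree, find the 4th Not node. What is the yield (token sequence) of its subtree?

[Or [Or [Or [And [And [Not q]] && [Not q]]] || [And [Not s]]] || [And [Not s]]]

s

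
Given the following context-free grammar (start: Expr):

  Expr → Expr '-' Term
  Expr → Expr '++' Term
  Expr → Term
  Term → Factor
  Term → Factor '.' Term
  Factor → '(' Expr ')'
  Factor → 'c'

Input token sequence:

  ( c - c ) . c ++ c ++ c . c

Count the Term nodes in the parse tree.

7

[Expr [Expr [Expr [Term [Factor ( [Expr [Expr [Term [Factor c]]] - [Term [Factor c]]] )] . [Term [Factor c]]]] ++ [Term [Factor c]]] ++ [Term [Factor c] . [Term [Factor c]]]]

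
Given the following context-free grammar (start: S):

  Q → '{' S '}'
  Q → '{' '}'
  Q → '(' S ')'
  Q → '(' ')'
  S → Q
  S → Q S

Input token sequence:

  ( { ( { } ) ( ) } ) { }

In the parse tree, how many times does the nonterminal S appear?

[S [Q ( [S [Q { [S [Q ( [S [Q { }]] )] [S [Q ( )]]] }]] )] [S [Q { }]]]

6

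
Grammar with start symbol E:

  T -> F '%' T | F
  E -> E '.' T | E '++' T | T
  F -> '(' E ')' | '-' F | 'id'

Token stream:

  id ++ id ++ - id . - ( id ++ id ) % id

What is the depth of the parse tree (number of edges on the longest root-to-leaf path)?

[E [E [E [E [T [F id]]] ++ [T [F id]]] ++ [T [F - [F id]]]] . [T [F - [F ( [E [E [T [F id]]] ++ [T [F id]]] )]] % [T [F id]]]]

8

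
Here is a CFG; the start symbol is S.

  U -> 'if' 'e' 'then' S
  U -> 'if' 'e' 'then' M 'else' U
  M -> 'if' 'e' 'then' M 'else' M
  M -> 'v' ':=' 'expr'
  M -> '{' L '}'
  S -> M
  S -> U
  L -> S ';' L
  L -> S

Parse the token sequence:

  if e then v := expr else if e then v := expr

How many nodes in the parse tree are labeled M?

2

[S [U if e then [M v := expr] else [U if e then [S [M v := expr]]]]]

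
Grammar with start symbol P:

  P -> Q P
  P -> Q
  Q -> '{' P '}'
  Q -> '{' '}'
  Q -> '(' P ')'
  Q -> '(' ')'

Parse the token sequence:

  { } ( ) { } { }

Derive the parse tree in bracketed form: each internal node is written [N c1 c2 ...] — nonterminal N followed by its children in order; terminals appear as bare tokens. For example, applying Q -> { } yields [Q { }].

[P [Q { }] [P [Q ( )] [P [Q { }] [P [Q { }]]]]]

P
Q P
{ } P
{ } Q P
{ } ( ) P
{ } ( ) Q P
{ } ( ) { } P
{ } ( ) { } Q
{ } ( ) { } { }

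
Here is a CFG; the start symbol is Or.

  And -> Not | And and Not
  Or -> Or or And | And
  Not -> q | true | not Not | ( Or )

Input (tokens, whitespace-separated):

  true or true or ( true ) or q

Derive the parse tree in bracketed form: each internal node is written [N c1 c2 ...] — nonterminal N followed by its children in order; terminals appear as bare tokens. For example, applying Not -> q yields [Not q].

[Or [Or [Or [Or [And [Not true]]] or [And [Not true]]] or [And [Not ( [Or [And [Not true]]] )]]] or [And [Not q]]]

Or
Or or And
Or or And or And
Or or And or And or And
And or And or And or And
Not or And or And or And
true or And or And or And
true or Not or And or And
true or true or And or And
true or true or Not or And
true or true or ( Or ) or And
true or true or ( And ) or And
true or true or ( Not ) or And
true or true or ( true ) or And
true or true or ( true ) or Not
true or true or ( true ) or q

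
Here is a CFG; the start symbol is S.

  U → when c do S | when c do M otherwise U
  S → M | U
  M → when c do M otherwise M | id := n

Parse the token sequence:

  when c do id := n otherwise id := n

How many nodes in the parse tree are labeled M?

3

[S [M when c do [M id := n] otherwise [M id := n]]]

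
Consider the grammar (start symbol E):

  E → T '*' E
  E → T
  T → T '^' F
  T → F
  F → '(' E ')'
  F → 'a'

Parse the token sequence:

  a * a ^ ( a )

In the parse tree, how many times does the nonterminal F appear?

4

[E [T [F a]] * [E [T [T [F a]] ^ [F ( [E [T [F a]]] )]]]]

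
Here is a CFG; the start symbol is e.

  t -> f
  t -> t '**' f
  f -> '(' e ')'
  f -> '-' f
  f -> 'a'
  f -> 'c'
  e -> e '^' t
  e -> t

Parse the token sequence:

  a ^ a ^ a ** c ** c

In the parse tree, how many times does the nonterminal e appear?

3

[e [e [e [t [f a]]] ^ [t [f a]]] ^ [t [t [t [f a]] ** [f c]] ** [f c]]]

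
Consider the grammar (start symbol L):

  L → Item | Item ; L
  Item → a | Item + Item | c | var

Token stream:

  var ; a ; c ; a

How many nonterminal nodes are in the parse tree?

[L [Item var] ; [L [Item a] ; [L [Item c] ; [L [Item a]]]]]

8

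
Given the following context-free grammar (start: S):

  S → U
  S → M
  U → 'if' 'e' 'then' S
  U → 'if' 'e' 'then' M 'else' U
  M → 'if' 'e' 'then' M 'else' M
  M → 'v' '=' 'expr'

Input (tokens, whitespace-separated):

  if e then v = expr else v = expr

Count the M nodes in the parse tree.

3

[S [M if e then [M v = expr] else [M v = expr]]]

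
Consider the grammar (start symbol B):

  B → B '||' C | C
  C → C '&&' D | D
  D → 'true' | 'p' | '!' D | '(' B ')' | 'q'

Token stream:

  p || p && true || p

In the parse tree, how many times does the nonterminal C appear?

[B [B [B [C [D p]]] || [C [C [D p]] && [D true]]] || [C [D p]]]

4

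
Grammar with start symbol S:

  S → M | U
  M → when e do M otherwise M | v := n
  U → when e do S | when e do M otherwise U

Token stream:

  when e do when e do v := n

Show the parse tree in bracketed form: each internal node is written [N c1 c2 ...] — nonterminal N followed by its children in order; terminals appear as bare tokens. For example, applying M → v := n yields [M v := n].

S
U
when e do S
when e do U
when e do when e do S
when e do when e do M
when e do when e do v := n

[S [U when e do [S [U when e do [S [M v := n]]]]]]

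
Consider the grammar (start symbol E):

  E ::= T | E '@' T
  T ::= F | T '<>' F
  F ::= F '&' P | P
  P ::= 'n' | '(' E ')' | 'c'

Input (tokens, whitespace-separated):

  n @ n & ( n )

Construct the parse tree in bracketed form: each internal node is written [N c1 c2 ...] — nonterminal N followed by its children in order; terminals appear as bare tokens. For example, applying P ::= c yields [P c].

E
E @ T
T @ T
F @ T
P @ T
n @ T
n @ F
n @ F & P
n @ P & P
n @ n & P
n @ n & ( E )
n @ n & ( T )
n @ n & ( F )
n @ n & ( P )
n @ n & ( n )

[E [E [T [F [P n]]]] @ [T [F [F [P n]] & [P ( [E [T [F [P n]]]] )]]]]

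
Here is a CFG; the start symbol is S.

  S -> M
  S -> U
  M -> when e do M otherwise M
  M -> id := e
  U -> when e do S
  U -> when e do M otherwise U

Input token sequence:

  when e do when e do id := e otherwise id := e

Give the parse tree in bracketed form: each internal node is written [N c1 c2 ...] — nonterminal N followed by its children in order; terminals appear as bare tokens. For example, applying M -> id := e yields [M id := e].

[S [U when e do [S [M when e do [M id := e] otherwise [M id := e]]]]]

S
U
when e do S
when e do M
when e do when e do M otherwise M
when e do when e do id := e otherwise M
when e do when e do id := e otherwise id := e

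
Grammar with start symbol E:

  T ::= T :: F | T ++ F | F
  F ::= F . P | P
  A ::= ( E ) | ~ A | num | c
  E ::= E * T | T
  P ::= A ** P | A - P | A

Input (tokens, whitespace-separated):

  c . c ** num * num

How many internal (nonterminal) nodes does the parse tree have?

[E [E [T [F [F [P [A c]]] . [P [A c] ** [P [A num]]]]]] * [T [F [P [A num]]]]]

15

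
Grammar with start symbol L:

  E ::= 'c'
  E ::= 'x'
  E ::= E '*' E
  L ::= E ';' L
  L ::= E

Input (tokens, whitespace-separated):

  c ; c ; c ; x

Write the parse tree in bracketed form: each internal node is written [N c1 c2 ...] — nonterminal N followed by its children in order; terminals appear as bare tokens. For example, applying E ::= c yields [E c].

[L [E c] ; [L [E c] ; [L [E c] ; [L [E x]]]]]

L
E ; L
c ; L
c ; E ; L
c ; c ; L
c ; c ; E ; L
c ; c ; c ; L
c ; c ; c ; E
c ; c ; c ; x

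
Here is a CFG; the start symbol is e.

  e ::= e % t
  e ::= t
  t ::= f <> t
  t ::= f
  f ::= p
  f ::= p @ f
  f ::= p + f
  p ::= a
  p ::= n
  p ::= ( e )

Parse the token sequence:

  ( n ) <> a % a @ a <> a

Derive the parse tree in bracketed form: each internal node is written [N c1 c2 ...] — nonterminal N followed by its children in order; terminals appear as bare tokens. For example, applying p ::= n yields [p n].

e
e % t
t % t
f <> t % t
p <> t % t
( e ) <> t % t
( t ) <> t % t
( f ) <> t % t
( p ) <> t % t
( n ) <> t % t
( n ) <> f % t
( n ) <> p % t
( n ) <> a % t
( n ) <> a % f <> t
( n ) <> a % p @ f <> t
( n ) <> a % a @ f <> t
( n ) <> a % a @ p <> t
( n ) <> a % a @ a <> t
( n ) <> a % a @ a <> f
( n ) <> a % a @ a <> p
( n ) <> a % a @ a <> a

[e [e [t [f [p ( [e [t [f [p n]]]] )]] <> [t [f [p a]]]]] % [t [f [p a] @ [f [p a]]] <> [t [f [p a]]]]]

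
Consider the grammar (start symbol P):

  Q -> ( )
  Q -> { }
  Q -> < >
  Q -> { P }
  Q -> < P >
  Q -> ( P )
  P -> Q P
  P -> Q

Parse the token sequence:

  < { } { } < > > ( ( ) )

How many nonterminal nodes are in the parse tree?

[P [Q < [P [Q { }] [P [Q { }] [P [Q < >]]]] >] [P [Q ( [P [Q ( )]] )]]]

12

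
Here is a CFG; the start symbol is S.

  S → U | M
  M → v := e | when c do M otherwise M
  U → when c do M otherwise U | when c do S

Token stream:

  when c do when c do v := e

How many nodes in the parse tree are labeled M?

[S [U when c do [S [U when c do [S [M v := e]]]]]]

1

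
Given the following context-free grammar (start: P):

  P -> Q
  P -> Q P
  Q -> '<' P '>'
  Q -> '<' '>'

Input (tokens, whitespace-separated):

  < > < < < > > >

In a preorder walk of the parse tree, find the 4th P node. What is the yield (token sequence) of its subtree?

< >

[P [Q < >] [P [Q < [P [Q < [P [Q < >]] >]] >]]]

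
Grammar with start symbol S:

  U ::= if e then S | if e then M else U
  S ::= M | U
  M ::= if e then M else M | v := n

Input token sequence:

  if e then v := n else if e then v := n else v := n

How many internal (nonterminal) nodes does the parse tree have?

6

[S [M if e then [M v := n] else [M if e then [M v := n] else [M v := n]]]]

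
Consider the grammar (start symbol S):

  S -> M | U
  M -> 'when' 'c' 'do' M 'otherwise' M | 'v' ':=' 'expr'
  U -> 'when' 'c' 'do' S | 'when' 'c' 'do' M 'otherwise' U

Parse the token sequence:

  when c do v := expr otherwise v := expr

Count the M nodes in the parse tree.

3

[S [M when c do [M v := expr] otherwise [M v := expr]]]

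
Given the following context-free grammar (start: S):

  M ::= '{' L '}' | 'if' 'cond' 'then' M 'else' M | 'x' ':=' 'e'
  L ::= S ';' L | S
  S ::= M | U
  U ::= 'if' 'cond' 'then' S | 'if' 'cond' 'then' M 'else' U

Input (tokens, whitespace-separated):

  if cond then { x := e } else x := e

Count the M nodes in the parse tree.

4

[S [M if cond then [M { [L [S [M x := e]]] }] else [M x := e]]]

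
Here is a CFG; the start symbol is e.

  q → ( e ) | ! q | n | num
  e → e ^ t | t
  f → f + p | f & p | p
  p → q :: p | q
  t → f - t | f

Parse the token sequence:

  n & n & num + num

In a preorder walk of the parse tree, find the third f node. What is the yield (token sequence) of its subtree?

[e [t [f [f [f [f [p [q n]]] & [p [q n]]] & [p [q num]]] + [p [q num]]]]]

n & n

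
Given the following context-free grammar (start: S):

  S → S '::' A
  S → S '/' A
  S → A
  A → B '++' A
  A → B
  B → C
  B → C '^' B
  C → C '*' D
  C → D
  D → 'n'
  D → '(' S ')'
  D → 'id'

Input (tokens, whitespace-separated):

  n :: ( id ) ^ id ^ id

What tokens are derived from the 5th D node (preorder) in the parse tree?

[S [S [A [B [C [D n]]]]] :: [A [B [C [D ( [S [A [B [C [D id]]]]] )]] ^ [B [C [D id]] ^ [B [C [D id]]]]]]]

id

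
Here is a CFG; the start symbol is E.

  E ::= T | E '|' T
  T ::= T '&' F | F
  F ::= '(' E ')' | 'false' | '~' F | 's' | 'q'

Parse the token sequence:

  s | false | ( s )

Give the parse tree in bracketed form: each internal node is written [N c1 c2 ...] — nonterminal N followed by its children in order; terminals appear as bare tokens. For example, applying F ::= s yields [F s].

[E [E [E [T [F s]]] | [T [F false]]] | [T [F ( [E [T [F s]]] )]]]

E
E | T
E | T | T
T | T | T
F | T | T
s | T | T
s | F | T
s | false | T
s | false | F
s | false | ( E )
s | false | ( T )
s | false | ( F )
s | false | ( s )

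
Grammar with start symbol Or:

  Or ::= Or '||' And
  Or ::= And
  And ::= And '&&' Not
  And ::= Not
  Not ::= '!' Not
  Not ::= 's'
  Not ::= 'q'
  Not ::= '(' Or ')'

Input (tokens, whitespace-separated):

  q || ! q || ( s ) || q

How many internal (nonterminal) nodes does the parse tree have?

[Or [Or [Or [Or [And [Not q]]] || [And [Not ! [Not q]]]] || [And [Not ( [Or [And [Not s]]] )]]] || [And [Not q]]]

16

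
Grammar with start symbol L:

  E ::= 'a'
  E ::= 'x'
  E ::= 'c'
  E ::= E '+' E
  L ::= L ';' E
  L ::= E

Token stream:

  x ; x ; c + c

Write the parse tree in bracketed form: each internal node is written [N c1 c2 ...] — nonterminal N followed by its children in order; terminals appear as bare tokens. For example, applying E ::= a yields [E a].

[L [L [L [E x]] ; [E x]] ; [E [E c] + [E c]]]

L
L ; E
L ; E ; E
E ; E ; E
x ; E ; E
x ; x ; E
x ; x ; E + E
x ; x ; c + E
x ; x ; c + c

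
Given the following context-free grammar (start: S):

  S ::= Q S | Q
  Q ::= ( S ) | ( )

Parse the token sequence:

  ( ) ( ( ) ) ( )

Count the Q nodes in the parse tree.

4

[S [Q ( )] [S [Q ( [S [Q ( )]] )] [S [Q ( )]]]]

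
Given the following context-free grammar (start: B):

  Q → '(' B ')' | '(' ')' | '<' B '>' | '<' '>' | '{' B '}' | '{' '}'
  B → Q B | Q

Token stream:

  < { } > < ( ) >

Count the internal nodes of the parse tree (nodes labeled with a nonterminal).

8

[B [Q < [B [Q { }]] >] [B [Q < [B [Q ( )]] >]]]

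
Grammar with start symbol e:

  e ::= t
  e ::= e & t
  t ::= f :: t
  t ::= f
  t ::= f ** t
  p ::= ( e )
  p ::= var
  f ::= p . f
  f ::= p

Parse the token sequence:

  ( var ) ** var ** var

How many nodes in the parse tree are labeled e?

2

[e [t [f [p ( [e [t [f [p var]]]] )]] ** [t [f [p var]] ** [t [f [p var]]]]]]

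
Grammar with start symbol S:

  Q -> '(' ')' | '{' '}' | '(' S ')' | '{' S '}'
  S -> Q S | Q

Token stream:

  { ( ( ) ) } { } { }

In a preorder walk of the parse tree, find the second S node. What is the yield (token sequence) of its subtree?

[S [Q { [S [Q ( [S [Q ( )]] )]] }] [S [Q { }] [S [Q { }]]]]

( ( ) )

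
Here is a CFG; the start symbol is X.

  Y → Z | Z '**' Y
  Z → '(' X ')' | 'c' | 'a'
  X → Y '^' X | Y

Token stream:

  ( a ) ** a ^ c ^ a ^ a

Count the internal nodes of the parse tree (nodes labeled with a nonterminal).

17

[X [Y [Z ( [X [Y [Z a]]] )] ** [Y [Z a]]] ^ [X [Y [Z c]] ^ [X [Y [Z a]] ^ [X [Y [Z a]]]]]]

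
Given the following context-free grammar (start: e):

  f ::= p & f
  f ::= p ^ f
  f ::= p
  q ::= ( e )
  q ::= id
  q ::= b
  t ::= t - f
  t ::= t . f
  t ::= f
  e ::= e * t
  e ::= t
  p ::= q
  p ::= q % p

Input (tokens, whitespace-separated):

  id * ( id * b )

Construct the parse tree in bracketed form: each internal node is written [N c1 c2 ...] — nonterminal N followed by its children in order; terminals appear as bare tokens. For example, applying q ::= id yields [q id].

[e [e [t [f [p [q id]]]]] * [t [f [p [q ( [e [e [t [f [p [q id]]]]] * [t [f [p [q b]]]]] )]]]]]

e
e * t
t * t
f * t
p * t
q * t
id * t
id * f
id * p
id * q
id * ( e )
id * ( e * t )
id * ( t * t )
id * ( f * t )
id * ( p * t )
id * ( q * t )
id * ( id * t )
id * ( id * f )
id * ( id * p )
id * ( id * q )
id * ( id * b )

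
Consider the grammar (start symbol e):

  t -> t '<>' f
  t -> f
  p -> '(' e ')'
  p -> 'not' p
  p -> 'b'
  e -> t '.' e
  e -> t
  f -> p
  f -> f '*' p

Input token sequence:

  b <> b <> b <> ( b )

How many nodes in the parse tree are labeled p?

[e [t [t [t [t [f [p b]]] <> [f [p b]]] <> [f [p b]]] <> [f [p ( [e [t [f [p b]]]] )]]]]

5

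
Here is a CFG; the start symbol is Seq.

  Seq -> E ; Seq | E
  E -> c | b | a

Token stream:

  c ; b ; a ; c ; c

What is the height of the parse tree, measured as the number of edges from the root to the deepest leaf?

[Seq [E c] ; [Seq [E b] ; [Seq [E a] ; [Seq [E c] ; [Seq [E c]]]]]]

6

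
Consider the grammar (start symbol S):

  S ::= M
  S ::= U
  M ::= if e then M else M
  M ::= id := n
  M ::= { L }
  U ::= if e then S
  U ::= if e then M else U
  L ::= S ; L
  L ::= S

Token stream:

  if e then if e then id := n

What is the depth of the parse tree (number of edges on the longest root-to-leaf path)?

[S [U if e then [S [U if e then [S [M id := n]]]]]]

6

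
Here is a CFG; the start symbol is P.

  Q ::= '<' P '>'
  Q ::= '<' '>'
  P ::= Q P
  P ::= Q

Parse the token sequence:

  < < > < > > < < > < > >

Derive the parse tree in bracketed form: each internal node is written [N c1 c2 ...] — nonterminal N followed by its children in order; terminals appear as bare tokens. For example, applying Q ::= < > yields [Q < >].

[P [Q < [P [Q < >] [P [Q < >]]] >] [P [Q < [P [Q < >] [P [Q < >]]] >]]]

P
Q P
< P > P
< Q P > P
< < > P > P
< < > Q > P
< < > < > > P
< < > < > > Q
< < > < > > < P >
< < > < > > < Q P >
< < > < > > < < > P >
< < > < > > < < > Q >
< < > < > > < < > < > >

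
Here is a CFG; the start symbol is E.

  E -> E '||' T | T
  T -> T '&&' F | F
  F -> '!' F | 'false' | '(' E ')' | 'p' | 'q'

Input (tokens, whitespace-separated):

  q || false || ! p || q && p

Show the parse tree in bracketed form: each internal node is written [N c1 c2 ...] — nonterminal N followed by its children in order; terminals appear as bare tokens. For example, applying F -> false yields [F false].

E
E || T
E || T || T
E || T || T || T
T || T || T || T
F || T || T || T
q || T || T || T
q || F || T || T
q || false || T || T
q || false || F || T
q || false || ! F || T
q || false || ! p || T
q || false || ! p || T && F
q || false || ! p || F && F
q || false || ! p || q && F
q || false || ! p || q && p

[E [E [E [E [T [F q]]] || [T [F false]]] || [T [F ! [F p]]]] || [T [T [F q]] && [F p]]]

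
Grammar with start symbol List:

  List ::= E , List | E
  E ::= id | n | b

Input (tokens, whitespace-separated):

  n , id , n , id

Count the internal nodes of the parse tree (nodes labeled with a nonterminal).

[List [E n] , [List [E id] , [List [E n] , [List [E id]]]]]

8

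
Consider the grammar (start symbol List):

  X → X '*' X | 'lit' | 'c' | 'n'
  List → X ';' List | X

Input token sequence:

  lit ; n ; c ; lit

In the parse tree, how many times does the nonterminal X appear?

[List [X lit] ; [List [X n] ; [List [X c] ; [List [X lit]]]]]

4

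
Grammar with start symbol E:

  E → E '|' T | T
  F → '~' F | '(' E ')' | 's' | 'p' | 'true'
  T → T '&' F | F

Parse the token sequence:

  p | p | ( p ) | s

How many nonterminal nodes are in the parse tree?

[E [E [E [E [T [F p]]] | [T [F p]]] | [T [F ( [E [T [F p]]] )]]] | [T [F s]]]

15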